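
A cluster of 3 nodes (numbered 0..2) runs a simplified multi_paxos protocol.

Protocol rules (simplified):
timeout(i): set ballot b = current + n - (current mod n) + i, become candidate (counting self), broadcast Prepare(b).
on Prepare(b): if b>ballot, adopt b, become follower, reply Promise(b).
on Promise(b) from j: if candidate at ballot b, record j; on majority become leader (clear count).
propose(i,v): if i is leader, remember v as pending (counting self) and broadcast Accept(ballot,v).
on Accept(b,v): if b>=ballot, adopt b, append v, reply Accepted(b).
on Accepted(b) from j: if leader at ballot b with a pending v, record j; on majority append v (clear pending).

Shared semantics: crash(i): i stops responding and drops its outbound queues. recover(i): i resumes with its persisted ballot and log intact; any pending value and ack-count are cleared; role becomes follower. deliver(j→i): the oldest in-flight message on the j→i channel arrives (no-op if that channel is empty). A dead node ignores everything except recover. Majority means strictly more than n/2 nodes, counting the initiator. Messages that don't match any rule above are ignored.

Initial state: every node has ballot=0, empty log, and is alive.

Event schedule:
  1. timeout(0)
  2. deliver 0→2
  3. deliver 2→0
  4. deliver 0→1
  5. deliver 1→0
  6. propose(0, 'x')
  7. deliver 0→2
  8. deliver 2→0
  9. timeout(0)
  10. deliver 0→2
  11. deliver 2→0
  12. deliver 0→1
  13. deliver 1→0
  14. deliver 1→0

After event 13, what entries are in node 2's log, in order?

step 1 timeout(0): 0={cand,b=3,log=-}
step 2 deliver 0→2: 2={foll,b=3,log=-}
step 3 deliver 2→0: 0={lead,b=3,log=-}
step 4 deliver 0→1: 1={foll,b=3,log=-}
step 5 deliver 1→0: —
step 6 propose(0,'x'): —
step 7 deliver 0→2: 2={foll,b=3,log=x}
step 8 deliver 2→0: 0={lead,b=3,log=x}
step 9 timeout(0): 0={cand,b=6,log=x}
step 10 deliver 0→2: 2={foll,b=6,log=x}
step 11 deliver 2→0: 0={lead,b=6,log=x}
step 12 deliver 0→1: 1={foll,b=3,log=x}
step 13 deliver 1→0: —

x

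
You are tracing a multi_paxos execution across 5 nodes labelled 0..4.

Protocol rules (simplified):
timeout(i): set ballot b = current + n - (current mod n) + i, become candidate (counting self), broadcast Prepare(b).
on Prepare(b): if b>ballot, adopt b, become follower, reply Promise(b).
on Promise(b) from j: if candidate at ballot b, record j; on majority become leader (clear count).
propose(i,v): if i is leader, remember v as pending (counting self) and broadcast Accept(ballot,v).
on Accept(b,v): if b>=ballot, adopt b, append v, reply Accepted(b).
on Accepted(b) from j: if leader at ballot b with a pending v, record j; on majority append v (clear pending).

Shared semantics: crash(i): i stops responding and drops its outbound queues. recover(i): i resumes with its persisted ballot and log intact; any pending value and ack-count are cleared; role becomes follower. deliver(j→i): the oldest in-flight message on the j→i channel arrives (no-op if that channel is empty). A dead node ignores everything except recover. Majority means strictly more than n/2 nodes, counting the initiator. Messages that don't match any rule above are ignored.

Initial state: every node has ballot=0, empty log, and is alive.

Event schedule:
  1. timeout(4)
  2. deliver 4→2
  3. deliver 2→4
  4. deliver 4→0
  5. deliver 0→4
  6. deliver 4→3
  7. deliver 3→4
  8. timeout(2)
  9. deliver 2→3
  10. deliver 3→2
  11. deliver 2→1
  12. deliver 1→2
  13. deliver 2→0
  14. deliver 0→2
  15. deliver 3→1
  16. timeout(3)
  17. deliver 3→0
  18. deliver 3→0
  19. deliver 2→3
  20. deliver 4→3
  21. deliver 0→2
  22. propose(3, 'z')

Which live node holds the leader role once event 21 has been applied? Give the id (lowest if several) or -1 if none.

2

step 1 timeout(4): 4={cand,b=9,log=-}
step 2 deliver 4→2: 2={foll,b=9,log=-}
step 3 deliver 2→4: —
step 4 deliver 4→0: 0={foll,b=9,log=-}
step 5 deliver 0→4: 4={lead,b=9,log=-}
step 6 deliver 4→3: 3={foll,b=9,log=-}
step 7 deliver 3→4: —
step 8 timeout(2): 2={cand,b=12,log=-}
step 9 deliver 2→3: 3={foll,b=12,log=-}
step 10 deliver 3→2: —
step 11 deliver 2→1: 1={foll,b=12,log=-}
step 12 deliver 1→2: 2={lead,b=12,log=-}
step 13 deliver 2→0: 0={foll,b=12,log=-}
step 14 deliver 0→2: —
step 15 deliver 3→1: —
step 16 timeout(3): 3={cand,b=18,log=-}
step 17 deliver 3→0: 0={foll,b=18,log=-}
step 18 deliver 3→0: —
step 19 deliver 2→3: —
step 20 deliver 4→3: —
step 21 deliver 0→2: —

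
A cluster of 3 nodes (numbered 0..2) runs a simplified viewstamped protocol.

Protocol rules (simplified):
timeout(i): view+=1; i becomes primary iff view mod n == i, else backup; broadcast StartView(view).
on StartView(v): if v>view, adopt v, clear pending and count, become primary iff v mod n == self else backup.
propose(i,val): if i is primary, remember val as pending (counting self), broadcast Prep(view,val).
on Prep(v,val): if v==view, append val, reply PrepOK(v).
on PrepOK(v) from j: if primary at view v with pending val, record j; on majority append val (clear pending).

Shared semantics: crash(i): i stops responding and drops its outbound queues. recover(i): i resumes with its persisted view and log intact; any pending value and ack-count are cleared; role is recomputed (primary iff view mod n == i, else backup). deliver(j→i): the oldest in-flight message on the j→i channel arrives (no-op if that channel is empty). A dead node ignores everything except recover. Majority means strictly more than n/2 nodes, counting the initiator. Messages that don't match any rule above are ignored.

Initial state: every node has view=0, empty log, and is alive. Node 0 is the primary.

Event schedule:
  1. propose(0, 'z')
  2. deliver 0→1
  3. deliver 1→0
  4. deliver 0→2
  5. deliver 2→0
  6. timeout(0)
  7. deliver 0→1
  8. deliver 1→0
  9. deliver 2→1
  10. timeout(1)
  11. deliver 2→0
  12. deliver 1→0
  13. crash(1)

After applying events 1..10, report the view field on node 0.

1

step 1 propose(0,'z'): —
step 2 deliver 0→1: 1={back,v=0,log=z}
step 3 deliver 1→0: 0={prim,v=0,log=z}
step 4 deliver 0→2: 2={back,v=0,log=z}
step 5 deliver 2→0: —
step 6 timeout(0): 0={back,v=1,log=z}
step 7 deliver 0→1: 1={prim,v=1,log=z}
step 8 deliver 1→0: —
step 9 deliver 2→1: —
step 10 timeout(1): 1={back,v=2,log=z}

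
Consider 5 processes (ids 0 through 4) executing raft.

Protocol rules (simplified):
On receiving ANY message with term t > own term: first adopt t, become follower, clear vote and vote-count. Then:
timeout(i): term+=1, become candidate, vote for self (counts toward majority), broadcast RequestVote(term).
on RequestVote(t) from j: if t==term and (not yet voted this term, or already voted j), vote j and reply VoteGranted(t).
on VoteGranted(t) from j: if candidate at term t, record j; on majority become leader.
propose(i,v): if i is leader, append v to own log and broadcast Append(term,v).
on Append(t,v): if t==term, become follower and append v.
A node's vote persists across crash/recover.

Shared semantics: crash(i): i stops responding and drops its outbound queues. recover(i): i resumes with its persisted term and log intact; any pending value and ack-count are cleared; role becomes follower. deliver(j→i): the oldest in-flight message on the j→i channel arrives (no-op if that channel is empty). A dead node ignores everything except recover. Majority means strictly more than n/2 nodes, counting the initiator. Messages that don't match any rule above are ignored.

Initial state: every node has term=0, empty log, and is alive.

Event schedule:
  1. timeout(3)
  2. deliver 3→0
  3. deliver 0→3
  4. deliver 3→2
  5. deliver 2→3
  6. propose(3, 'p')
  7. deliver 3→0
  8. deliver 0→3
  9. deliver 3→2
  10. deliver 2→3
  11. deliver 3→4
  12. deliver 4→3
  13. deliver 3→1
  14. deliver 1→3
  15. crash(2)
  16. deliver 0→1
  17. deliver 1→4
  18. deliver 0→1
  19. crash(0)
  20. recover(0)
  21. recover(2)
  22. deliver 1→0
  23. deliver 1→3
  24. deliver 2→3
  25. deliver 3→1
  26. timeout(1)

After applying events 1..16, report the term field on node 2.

after 1 — timeout(3): n3:cand/t1/[-]
after 2 — deliver 3→0: n0:foll/t1/[-]
after 3 — deliver 0→3: ·
after 4 — deliver 3→2: n2:foll/t1/[-]
after 5 — deliver 2→3: n3:lead/t1/[-]
after 6 — propose(3,'p'): n3:lead/t1/[p]
after 7 — deliver 3→0: n0:foll/t1/[p]
after 8 — deliver 0→3: ·
after 9 — deliver 3→2: n2:foll/t1/[p]
after 10 — deliver 2→3: ·
after 11 — deliver 3→4: n4:foll/t1/[-]
after 12 — deliver 4→3: ·
after 13 — deliver 3→1: n1:foll/t1/[-]
after 14 — deliver 1→3: ·
after 15 — crash(2): n2:✗foll/t1/[p]
after 16 — deliver 0→1: ·

1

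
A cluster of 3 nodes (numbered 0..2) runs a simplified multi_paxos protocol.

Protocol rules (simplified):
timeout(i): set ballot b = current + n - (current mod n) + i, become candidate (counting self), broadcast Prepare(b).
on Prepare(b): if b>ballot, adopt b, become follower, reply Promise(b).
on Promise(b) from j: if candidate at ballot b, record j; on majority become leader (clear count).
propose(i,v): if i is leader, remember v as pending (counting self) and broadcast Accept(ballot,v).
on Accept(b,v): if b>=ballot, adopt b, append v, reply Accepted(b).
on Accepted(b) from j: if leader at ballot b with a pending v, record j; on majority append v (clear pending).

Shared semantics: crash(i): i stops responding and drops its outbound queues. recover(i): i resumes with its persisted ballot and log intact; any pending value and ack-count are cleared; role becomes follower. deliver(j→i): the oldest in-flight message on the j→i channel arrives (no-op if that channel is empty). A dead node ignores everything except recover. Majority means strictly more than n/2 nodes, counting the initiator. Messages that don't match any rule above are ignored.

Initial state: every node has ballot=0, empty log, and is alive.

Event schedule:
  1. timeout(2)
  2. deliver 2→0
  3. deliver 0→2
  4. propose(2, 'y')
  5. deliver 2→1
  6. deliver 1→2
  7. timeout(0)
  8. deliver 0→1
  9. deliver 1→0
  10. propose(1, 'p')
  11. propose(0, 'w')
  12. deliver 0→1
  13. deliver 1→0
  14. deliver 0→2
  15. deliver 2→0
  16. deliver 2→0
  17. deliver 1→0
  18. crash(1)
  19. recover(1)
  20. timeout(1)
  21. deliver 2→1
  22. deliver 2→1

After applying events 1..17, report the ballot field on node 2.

6

step 1 timeout(2): 2={cand,b=5,log=-}
step 2 deliver 2→0: 0={foll,b=5,log=-}
step 3 deliver 0→2: 2={lead,b=5,log=-}
step 4 propose(2,'y'): —
step 5 deliver 2→1: 1={foll,b=5,log=-}
step 6 deliver 1→2: —
step 7 timeout(0): 0={cand,b=6,log=-}
step 8 deliver 0→1: 1={foll,b=6,log=-}
step 9 deliver 1→0: 0={lead,b=6,log=-}
step 10 propose(1,'p'): —
step 11 propose(0,'w'): —
step 12 deliver 0→1: 1={foll,b=6,log=w}
step 13 deliver 1→0: 0={lead,b=6,log=w}
step 14 deliver 0→2: 2={foll,b=6,log=-}
step 15 deliver 2→0: —
step 16 deliver 2→0: —
step 17 deliver 1→0: —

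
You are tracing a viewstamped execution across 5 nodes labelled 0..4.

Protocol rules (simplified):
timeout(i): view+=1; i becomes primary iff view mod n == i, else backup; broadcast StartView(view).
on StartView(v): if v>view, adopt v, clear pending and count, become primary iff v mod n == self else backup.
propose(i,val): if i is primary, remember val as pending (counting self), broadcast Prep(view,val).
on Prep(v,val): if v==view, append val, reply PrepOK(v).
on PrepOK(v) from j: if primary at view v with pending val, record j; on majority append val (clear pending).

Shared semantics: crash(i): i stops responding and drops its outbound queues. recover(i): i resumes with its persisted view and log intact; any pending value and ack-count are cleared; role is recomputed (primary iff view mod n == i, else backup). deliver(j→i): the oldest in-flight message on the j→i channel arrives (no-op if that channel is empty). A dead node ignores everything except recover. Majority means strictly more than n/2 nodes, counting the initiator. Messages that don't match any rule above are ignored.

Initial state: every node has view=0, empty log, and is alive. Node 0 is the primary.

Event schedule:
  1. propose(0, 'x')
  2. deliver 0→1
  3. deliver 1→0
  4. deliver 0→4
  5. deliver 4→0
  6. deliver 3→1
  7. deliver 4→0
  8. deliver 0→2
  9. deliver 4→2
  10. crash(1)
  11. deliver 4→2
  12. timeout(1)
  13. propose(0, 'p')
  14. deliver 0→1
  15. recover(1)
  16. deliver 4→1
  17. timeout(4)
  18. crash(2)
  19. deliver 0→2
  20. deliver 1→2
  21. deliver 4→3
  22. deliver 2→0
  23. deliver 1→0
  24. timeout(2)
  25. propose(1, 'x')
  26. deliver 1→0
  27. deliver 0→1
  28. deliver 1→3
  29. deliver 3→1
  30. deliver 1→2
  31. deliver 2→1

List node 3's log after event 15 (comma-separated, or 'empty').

empty

step 1 propose(0,'x'): —
step 2 deliver 0→1: 1={back,v=0,log=x}
step 3 deliver 1→0: —
step 4 deliver 0→4: 4={back,v=0,log=x}
step 5 deliver 4→0: 0={prim,v=0,log=x}
step 6 deliver 3→1: —
step 7 deliver 4→0: —
step 8 deliver 0→2: 2={back,v=0,log=x}
step 9 deliver 4→2: —
step 10 crash(1): 1={✗back,v=0,log=x}
step 11 deliver 4→2: —
step 12 timeout(1): —
step 13 propose(0,'p'): —
step 14 deliver 0→1: —
step 15 recover(1): 1={back,v=0,log=x}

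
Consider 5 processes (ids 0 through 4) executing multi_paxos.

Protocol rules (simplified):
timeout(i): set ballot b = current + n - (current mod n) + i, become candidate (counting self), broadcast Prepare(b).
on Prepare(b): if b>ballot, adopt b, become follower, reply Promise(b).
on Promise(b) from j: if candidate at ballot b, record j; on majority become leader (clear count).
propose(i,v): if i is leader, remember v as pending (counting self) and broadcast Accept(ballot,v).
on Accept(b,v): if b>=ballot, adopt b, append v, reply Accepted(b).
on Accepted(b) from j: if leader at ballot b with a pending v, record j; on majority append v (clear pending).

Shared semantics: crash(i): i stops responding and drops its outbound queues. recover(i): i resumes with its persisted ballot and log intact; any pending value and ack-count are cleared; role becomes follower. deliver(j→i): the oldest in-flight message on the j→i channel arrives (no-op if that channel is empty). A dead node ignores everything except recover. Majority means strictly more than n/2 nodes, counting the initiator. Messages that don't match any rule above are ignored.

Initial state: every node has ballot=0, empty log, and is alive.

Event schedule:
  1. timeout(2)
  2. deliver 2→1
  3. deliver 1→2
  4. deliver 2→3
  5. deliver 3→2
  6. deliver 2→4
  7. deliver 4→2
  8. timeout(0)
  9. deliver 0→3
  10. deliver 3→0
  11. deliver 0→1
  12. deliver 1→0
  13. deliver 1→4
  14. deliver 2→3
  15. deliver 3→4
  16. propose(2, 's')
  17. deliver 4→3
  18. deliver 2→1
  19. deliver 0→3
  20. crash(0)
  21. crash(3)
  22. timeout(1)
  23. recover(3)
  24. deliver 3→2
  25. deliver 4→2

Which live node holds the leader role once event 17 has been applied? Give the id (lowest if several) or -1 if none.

2

[1] timeout(2) → N2(cand b7 [-])
[2] deliver 2→1 → N1(foll b7 [-])
[3] deliver 1→2 → ∅
[4] deliver 2→3 → N3(foll b7 [-])
[5] deliver 3→2 → N2(lead b7 [-])
[6] deliver 2→4 → N4(foll b7 [-])
[7] deliver 4→2 → ∅
[8] timeout(0) → N0(cand b5 [-])
[9] deliver 0→3 → ∅
[10] deliver 3→0 → ∅
[11] deliver 0→1 → ∅
[12] deliver 1→0 → ∅
[13] deliver 1→4 → ∅
[14] deliver 2→3 → ∅
[15] deliver 3→4 → ∅
[16] propose(2,'s') → ∅
[17] deliver 4→3 → ∅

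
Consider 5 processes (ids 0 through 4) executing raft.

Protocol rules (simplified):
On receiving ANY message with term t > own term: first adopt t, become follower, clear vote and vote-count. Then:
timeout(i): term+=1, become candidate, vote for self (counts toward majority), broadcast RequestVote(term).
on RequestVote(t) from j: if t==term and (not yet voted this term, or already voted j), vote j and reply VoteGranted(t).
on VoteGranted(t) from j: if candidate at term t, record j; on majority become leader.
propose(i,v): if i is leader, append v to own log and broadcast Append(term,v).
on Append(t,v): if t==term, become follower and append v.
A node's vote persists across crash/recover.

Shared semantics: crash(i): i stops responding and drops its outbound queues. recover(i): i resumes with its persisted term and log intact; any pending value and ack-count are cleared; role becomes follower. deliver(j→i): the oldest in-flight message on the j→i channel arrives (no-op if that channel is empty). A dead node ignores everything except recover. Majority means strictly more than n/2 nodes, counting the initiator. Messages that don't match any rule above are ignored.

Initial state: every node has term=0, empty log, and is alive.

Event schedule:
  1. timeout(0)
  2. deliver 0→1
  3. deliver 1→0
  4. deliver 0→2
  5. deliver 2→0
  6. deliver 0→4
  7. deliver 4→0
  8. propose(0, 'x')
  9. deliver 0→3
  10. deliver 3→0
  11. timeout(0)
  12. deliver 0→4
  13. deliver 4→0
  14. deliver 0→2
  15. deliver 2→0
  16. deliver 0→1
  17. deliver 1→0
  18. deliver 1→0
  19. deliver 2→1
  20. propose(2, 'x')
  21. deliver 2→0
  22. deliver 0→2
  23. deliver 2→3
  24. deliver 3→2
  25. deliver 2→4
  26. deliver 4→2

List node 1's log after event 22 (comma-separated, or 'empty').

after 1 — timeout(0): n0:cand/t1/[-]
after 2 — deliver 0→1: n1:foll/t1/[-]
after 3 — deliver 1→0: ·
after 4 — deliver 0→2: n2:foll/t1/[-]
after 5 — deliver 2→0: n0:lead/t1/[-]
after 6 — deliver 0→4: n4:foll/t1/[-]
after 7 — deliver 4→0: ·
after 8 — propose(0,'x'): n0:lead/t1/[x]
after 9 — deliver 0→3: n3:foll/t1/[-]
after 10 — deliver 3→0: ·
after 11 — timeout(0): n0:cand/t2/[x]
after 12 — deliver 0→4: n4:foll/t1/[x]
after 13 — deliver 4→0: ·
after 14 — deliver 0→2: n2:foll/t1/[x]
after 15 — deliver 2→0: ·
after 16 — deliver 0→1: n1:foll/t1/[x]
after 17 — deliver 1→0: ·
after 18 — deliver 1→0: ·
after 19 — deliver 2→1: ·
after 20 — propose(2,'x'): ·
after 21 — deliver 2→0: ·
after 22 — deliver 0→2: n2:foll/t2/[x]

x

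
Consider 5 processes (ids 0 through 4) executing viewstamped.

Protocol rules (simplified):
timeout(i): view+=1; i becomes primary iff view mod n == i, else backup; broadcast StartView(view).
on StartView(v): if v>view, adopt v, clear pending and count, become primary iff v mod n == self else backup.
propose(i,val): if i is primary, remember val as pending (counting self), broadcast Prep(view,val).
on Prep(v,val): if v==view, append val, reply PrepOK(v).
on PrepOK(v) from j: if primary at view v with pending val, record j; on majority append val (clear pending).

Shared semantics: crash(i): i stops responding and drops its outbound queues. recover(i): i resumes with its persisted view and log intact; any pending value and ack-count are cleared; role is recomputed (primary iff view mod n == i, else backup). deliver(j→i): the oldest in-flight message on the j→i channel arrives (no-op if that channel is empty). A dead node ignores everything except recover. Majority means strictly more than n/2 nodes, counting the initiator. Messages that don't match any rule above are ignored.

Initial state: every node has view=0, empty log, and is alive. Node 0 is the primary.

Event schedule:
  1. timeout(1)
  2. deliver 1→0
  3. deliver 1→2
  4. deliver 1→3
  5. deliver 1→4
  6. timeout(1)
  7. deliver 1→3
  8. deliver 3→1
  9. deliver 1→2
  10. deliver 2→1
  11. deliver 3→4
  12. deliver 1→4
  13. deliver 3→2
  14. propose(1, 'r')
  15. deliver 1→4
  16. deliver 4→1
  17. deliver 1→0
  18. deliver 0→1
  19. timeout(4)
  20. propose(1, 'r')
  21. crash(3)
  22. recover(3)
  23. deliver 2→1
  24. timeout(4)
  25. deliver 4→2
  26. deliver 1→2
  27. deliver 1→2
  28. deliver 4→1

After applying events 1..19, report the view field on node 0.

2

e1 timeout(1): 1[prim,v=1,-]
e2 deliver 1→0: 0[back,v=1,-]
e3 deliver 1→2: 2[back,v=1,-]
e4 deliver 1→3: 3[back,v=1,-]
e5 deliver 1→4: 4[back,v=1,-]
e6 timeout(1): 1[back,v=2,-]
e7 deliver 1→3: 3[back,v=2,-]
e8 deliver 3→1: ·
e9 deliver 1→2: 2[prim,v=2,-]
e10 deliver 2→1: ·
e11 deliver 3→4: ·
e12 deliver 1→4: 4[back,v=2,-]
e13 deliver 3→2: ·
e14 propose(1,'r'): ·
e15 deliver 1→4: ·
e16 deliver 4→1: ·
e17 deliver 1→0: 0[back,v=2,-]
e18 deliver 0→1: ·
e19 timeout(4): 4[back,v=3,-]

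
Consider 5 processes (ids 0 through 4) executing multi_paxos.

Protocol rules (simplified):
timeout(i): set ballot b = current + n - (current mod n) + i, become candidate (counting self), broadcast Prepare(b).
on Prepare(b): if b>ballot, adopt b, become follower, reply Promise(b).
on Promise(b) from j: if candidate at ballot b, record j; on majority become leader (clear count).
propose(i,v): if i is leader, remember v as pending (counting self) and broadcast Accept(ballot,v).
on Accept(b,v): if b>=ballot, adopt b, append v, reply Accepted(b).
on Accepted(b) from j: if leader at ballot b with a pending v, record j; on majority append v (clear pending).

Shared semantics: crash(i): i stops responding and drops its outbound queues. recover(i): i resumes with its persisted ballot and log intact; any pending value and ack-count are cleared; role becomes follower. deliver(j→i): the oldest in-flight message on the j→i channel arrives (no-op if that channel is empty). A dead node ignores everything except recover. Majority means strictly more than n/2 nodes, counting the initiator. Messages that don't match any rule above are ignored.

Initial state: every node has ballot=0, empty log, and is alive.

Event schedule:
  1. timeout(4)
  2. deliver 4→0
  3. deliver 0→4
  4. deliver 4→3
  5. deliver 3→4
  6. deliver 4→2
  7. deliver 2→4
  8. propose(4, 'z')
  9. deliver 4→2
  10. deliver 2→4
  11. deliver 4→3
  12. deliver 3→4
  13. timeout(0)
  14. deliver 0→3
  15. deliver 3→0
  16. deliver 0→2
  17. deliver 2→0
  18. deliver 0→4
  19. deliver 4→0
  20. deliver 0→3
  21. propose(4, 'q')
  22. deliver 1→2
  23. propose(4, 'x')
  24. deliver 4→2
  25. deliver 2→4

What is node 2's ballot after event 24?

10

1. timeout(4):  <4:cand b9 ->
2. deliver 4→0:  <0:foll b9 ->
3. deliver 0→4:  nop
4. deliver 4→3:  <3:foll b9 ->
5. deliver 3→4:  <4:lead b9 ->
6. deliver 4→2:  <2:foll b9 ->
7. deliver 2→4:  nop
8. propose(4,'z'):  nop
9. deliver 4→2:  <2:foll b9 z>
10. deliver 2→4:  nop
11. deliver 4→3:  <3:foll b9 z>
12. deliver 3→4:  <4:lead b9 z>
13. timeout(0):  <0:cand b10 ->
14. deliver 0→3:  <3:foll b10 z>
15. deliver 3→0:  nop
16. deliver 0→2:  <2:foll b10 z>
17. deliver 2→0:  <0:lead b10 ->
18. deliver 0→4:  <4:foll b10 z>
19. deliver 4→0:  nop
20. deliver 0→3:  nop
21. propose(4,'q'):  nop
22. deliver 1→2:  nop
23. propose(4,'x'):  nop
24. deliver 4→2:  nop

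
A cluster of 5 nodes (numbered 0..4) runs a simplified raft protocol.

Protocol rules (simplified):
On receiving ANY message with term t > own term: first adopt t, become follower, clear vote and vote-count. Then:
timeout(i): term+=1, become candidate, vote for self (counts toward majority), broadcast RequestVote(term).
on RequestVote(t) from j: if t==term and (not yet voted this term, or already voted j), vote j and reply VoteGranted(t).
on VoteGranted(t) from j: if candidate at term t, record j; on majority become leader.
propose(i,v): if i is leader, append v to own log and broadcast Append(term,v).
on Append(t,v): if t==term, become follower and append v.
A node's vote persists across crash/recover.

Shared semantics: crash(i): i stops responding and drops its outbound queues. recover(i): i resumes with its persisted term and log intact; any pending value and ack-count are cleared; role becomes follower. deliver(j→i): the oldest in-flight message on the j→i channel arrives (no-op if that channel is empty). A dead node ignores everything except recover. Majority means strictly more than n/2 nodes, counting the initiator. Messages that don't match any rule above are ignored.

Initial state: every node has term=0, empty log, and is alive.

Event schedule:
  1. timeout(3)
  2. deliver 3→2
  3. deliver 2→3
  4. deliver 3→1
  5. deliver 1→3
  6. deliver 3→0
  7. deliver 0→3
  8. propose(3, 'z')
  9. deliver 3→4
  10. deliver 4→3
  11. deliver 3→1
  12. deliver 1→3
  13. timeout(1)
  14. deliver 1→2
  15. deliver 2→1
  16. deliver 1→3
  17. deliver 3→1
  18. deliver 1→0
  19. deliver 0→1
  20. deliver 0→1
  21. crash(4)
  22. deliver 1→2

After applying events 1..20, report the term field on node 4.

1

e1 timeout(3): 3[cand,t=1,-]
e2 deliver 3→2: 2[foll,t=1,-]
e3 deliver 2→3: ·
e4 deliver 3→1: 1[foll,t=1,-]
e5 deliver 1→3: 3[lead,t=1,-]
e6 deliver 3→0: 0[foll,t=1,-]
e7 deliver 0→3: ·
e8 propose(3,'z'): 3[lead,t=1,z]
e9 deliver 3→4: 4[foll,t=1,-]
e10 deliver 4→3: ·
e11 deliver 3→1: 1[foll,t=1,z]
e12 deliver 1→3: ·
e13 timeout(1): 1[cand,t=2,z]
e14 deliver 1→2: 2[foll,t=2,-]
e15 deliver 2→1: ·
e16 deliver 1→3: 3[foll,t=2,z]
e17 deliver 3→1: 1[lead,t=2,z]
e18 deliver 1→0: 0[foll,t=2,-]
e19 deliver 0→1: ·
e20 deliver 0→1: ·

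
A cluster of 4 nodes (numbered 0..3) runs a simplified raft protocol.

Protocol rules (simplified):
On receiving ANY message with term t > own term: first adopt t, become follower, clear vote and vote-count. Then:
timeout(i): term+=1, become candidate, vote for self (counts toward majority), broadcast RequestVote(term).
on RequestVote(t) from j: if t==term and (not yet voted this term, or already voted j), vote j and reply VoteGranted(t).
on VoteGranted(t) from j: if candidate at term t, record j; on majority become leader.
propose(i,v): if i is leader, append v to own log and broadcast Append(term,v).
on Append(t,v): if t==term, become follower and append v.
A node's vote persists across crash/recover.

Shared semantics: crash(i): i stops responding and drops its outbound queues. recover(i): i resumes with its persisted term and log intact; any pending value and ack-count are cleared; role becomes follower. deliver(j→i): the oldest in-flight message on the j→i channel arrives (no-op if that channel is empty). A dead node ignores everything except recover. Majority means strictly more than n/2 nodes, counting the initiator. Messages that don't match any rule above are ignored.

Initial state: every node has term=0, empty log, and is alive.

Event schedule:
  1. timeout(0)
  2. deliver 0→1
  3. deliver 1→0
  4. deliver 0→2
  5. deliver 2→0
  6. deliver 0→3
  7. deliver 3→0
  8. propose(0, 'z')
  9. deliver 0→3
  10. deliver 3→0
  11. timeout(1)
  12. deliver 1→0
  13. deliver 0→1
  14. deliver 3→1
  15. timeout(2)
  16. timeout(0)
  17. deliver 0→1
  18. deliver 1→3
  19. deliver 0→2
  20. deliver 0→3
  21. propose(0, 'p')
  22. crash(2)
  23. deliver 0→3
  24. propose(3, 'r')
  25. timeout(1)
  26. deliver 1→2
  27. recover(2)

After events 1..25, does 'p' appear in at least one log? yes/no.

no

step 1 timeout(0): 0={cand,t=1,log=-}
step 2 deliver 0→1: 1={foll,t=1,log=-}
step 3 deliver 1→0: —
step 4 deliver 0→2: 2={foll,t=1,log=-}
step 5 deliver 2→0: 0={lead,t=1,log=-}
step 6 deliver 0→3: 3={foll,t=1,log=-}
step 7 deliver 3→0: —
step 8 propose(0,'z'): 0={lead,t=1,log=z}
step 9 deliver 0→3: 3={foll,t=1,log=z}
step 10 deliver 3→0: —
step 11 timeout(1): 1={cand,t=2,log=-}
step 12 deliver 1→0: 0={foll,t=2,log=z}
step 13 deliver 0→1: —
step 14 deliver 3→1: —
step 15 timeout(2): 2={cand,t=2,log=-}
step 16 timeout(0): 0={cand,t=3,log=z}
step 17 deliver 0→1: —
step 18 deliver 1→3: 3={foll,t=2,log=z}
step 19 deliver 0→2: —
step 20 deliver 0→3: 3={foll,t=3,log=z}
step 21 propose(0,'p'): —
step 22 crash(2): 2={✗cand,t=2,log=-}
step 23 deliver 0→3: —
step 24 propose(3,'r'): —
step 25 timeout(1): 1={cand,t=3,log=-}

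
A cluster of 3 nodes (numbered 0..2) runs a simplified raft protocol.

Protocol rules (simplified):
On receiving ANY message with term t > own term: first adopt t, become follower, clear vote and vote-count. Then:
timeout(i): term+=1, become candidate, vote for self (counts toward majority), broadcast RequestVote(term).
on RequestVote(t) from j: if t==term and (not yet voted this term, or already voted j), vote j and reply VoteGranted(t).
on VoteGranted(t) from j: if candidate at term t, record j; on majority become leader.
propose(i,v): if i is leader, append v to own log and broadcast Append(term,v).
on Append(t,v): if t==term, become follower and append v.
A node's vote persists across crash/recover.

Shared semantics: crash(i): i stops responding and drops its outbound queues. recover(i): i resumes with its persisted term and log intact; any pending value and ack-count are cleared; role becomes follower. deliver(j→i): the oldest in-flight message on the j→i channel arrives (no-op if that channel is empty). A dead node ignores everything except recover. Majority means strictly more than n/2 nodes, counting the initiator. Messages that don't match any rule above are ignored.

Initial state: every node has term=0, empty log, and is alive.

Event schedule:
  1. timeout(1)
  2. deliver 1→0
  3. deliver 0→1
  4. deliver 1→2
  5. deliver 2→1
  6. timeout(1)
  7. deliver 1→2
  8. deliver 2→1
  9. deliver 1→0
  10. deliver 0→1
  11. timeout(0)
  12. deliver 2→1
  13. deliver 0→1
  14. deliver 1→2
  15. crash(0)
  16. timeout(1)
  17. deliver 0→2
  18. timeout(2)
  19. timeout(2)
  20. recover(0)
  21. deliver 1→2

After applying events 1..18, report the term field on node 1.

4

1. timeout(1):  <1:cand t1 ->
2. deliver 1→0:  <0:foll t1 ->
3. deliver 0→1:  <1:lead t1 ->
4. deliver 1→2:  <2:foll t1 ->
5. deliver 2→1:  nop
6. timeout(1):  <1:cand t2 ->
7. deliver 1→2:  <2:foll t2 ->
8. deliver 2→1:  <1:lead t2 ->
9. deliver 1→0:  <0:foll t2 ->
10. deliver 0→1:  nop
11. timeout(0):  <0:cand t3 ->
12. deliver 2→1:  nop
13. deliver 0→1:  <1:foll t3 ->
14. deliver 1→2:  nop
15. crash(0):  <0:✗cand t3 ->
16. timeout(1):  <1:cand t4 ->
17. deliver 0→2:  nop
18. timeout(2):  <2:cand t3 ->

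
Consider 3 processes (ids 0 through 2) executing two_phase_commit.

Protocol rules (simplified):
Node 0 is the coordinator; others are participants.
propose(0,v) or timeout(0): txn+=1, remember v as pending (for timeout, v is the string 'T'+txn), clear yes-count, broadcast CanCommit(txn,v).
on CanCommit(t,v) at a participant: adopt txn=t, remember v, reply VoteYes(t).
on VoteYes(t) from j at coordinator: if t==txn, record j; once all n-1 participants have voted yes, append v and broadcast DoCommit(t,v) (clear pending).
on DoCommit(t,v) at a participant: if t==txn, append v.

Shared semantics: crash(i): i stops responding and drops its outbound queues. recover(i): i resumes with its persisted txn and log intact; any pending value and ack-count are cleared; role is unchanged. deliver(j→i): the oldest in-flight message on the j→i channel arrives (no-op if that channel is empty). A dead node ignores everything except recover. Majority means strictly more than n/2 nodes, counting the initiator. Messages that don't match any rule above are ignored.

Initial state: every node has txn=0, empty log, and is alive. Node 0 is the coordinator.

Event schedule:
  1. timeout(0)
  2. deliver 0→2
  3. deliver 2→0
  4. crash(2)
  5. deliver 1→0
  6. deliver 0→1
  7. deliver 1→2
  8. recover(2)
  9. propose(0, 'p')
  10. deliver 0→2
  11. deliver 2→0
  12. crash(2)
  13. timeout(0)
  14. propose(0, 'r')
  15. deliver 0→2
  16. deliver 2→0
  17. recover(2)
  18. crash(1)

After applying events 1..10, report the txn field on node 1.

after 1 — timeout(0): n0:coor/t1/[-]
after 2 — deliver 0→2: n2:part/t1/[-]
after 3 — deliver 2→0: ·
after 4 — crash(2): n2:✗part/t1/[-]
after 5 — deliver 1→0: ·
after 6 — deliver 0→1: n1:part/t1/[-]
after 7 — deliver 1→2: ·
after 8 — recover(2): n2:part/t1/[-]
after 9 — propose(0,'p'): n0:coor/t2/[-]
after 10 — deliver 0→2: n2:part/t2/[-]

1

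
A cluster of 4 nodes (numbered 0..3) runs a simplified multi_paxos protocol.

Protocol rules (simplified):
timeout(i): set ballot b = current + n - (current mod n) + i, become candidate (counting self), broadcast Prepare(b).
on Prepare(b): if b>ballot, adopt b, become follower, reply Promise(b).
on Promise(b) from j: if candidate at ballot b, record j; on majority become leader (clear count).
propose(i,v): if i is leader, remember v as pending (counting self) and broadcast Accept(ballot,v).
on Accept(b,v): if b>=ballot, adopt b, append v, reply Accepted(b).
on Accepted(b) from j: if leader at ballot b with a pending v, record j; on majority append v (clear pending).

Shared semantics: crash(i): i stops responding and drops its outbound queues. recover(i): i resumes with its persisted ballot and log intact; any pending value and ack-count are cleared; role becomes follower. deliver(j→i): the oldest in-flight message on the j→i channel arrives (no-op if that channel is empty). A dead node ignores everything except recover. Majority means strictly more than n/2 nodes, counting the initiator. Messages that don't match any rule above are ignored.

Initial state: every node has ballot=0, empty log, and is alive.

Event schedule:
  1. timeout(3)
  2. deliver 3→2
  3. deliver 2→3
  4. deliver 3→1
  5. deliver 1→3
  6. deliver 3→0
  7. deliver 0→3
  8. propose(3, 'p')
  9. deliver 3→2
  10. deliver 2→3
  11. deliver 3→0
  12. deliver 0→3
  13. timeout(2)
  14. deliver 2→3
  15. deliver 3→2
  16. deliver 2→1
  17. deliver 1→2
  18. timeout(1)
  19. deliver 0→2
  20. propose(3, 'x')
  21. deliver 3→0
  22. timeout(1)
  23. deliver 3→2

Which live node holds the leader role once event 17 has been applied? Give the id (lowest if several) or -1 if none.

1. timeout(3):  <3:cand b7 ->
2. deliver 3→2:  <2:foll b7 ->
3. deliver 2→3:  nop
4. deliver 3→1:  <1:foll b7 ->
5. deliver 1→3:  <3:lead b7 ->
6. deliver 3→0:  <0:foll b7 ->
7. deliver 0→3:  nop
8. propose(3,'p'):  nop
9. deliver 3→2:  <2:foll b7 p>
10. deliver 2→3:  nop
11. deliver 3→0:  <0:foll b7 p>
12. deliver 0→3:  <3:lead b7 p>
13. timeout(2):  <2:cand b10 p>
14. deliver 2→3:  <3:foll b10 p>
15. deliver 3→2:  nop
16. deliver 2→1:  <1:foll b10 ->
17. deliver 1→2:  <2:lead b10 p>

2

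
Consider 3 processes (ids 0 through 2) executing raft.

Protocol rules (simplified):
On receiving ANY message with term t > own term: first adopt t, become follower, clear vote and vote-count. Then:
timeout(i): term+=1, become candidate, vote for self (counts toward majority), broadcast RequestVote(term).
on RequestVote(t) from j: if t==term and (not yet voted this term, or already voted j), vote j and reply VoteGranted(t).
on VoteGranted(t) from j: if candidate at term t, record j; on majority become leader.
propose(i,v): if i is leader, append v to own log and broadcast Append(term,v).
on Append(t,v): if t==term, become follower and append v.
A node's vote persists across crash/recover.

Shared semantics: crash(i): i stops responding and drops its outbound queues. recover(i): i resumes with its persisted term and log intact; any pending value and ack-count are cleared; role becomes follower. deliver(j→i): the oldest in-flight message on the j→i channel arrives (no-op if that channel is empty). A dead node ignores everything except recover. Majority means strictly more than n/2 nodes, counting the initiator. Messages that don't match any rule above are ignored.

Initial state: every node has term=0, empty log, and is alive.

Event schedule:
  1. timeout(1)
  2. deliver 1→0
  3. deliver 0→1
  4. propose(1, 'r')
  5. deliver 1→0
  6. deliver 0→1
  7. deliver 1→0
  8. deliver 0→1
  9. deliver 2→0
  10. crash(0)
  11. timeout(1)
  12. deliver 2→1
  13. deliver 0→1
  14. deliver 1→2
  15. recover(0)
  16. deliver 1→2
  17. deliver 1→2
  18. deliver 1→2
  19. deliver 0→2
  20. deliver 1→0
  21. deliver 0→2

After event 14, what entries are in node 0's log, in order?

r

e1 timeout(1): 1[cand,t=1,-]
e2 deliver 1→0: 0[foll,t=1,-]
e3 deliver 0→1: 1[lead,t=1,-]
e4 propose(1,'r'): 1[lead,t=1,r]
e5 deliver 1→0: 0[foll,t=1,r]
e6 deliver 0→1: ·
e7 deliver 1→0: ·
e8 deliver 0→1: ·
e9 deliver 2→0: ·
e10 crash(0): 0[✗foll,t=1,r]
e11 timeout(1): 1[cand,t=2,r]
e12 deliver 2→1: ·
e13 deliver 0→1: ·
e14 deliver 1→2: 2[foll,t=1,-]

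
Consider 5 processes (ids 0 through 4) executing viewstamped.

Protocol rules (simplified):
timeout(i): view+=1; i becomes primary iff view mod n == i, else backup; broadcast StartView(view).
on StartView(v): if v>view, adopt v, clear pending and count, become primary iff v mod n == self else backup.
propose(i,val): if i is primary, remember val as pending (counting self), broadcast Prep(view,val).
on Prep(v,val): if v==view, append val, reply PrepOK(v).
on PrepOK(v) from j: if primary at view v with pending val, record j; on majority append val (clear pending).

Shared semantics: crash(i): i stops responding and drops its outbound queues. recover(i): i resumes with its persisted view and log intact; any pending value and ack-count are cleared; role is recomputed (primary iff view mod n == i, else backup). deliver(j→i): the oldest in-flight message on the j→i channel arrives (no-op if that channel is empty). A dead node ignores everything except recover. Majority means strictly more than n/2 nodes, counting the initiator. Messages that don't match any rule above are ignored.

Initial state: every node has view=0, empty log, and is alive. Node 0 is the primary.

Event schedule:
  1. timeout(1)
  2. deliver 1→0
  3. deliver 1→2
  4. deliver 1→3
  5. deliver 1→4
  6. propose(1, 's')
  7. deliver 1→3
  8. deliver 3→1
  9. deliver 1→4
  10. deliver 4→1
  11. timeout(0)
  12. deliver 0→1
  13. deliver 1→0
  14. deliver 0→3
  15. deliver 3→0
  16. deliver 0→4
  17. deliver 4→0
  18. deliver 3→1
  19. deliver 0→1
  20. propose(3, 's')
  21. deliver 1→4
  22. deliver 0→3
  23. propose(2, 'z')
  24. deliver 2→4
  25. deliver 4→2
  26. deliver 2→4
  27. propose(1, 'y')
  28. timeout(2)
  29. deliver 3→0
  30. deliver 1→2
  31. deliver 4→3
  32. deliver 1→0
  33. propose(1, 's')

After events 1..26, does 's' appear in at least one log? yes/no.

[1] timeout(1) → N1(prim v1 [-])
[2] deliver 1→0 → N0(back v1 [-])
[3] deliver 1→2 → N2(back v1 [-])
[4] deliver 1→3 → N3(back v1 [-])
[5] deliver 1→4 → N4(back v1 [-])
[6] propose(1,'s') → ∅
[7] deliver 1→3 → N3(back v1 [s])
[8] deliver 3→1 → ∅
[9] deliver 1→4 → N4(back v1 [s])
[10] deliver 4→1 → N1(prim v1 [s])
[11] timeout(0) → N0(back v2 [-])
[12] deliver 0→1 → N1(back v2 [s])
[13] deliver 1→0 → ∅
[14] deliver 0→3 → N3(back v2 [s])
[15] deliver 3→0 → ∅
[16] deliver 0→4 → N4(back v2 [s])
[17] deliver 4→0 → ∅
[18] deliver 3→1 → ∅
[19] deliver 0→1 → ∅
[20] propose(3,'s') → ∅
[21] deliver 1→4 → ∅
[22] deliver 0→3 → ∅
[23] propose(2,'z') → ∅
[24] deliver 2→4 → ∅
[25] deliver 4→2 → ∅
[26] deliver 2→4 → ∅

yes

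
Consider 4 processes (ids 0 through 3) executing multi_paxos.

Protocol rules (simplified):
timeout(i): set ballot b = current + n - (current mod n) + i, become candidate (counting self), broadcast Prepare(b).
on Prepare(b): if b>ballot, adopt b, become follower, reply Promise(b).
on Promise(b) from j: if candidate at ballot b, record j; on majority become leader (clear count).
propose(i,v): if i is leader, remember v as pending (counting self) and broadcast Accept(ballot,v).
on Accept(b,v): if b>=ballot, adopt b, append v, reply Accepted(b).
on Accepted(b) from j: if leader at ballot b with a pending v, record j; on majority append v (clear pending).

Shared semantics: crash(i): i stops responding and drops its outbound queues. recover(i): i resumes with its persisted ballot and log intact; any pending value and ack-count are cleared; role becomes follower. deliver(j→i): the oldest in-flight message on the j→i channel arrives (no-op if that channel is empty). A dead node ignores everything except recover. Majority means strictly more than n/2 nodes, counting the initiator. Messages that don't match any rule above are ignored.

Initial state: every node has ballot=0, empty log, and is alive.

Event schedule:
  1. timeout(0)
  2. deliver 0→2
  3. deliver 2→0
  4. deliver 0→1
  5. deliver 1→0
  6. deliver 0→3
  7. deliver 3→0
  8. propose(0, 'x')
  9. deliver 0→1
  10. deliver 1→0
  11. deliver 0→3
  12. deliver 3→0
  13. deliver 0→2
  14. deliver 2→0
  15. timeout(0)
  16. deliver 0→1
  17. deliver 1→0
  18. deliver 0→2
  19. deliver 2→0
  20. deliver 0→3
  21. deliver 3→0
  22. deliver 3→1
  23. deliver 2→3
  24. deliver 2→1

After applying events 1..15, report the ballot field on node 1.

step 1 timeout(0): 0={cand,b=4,log=-}
step 2 deliver 0→2: 2={foll,b=4,log=-}
step 3 deliver 2→0: —
step 4 deliver 0→1: 1={foll,b=4,log=-}
step 5 deliver 1→0: 0={lead,b=4,log=-}
step 6 deliver 0→3: 3={foll,b=4,log=-}
step 7 deliver 3→0: —
step 8 propose(0,'x'): —
step 9 deliver 0→1: 1={foll,b=4,log=x}
step 10 deliver 1→0: —
step 11 deliver 0→3: 3={foll,b=4,log=x}
step 12 deliver 3→0: 0={lead,b=4,log=x}
step 13 deliver 0→2: 2={foll,b=4,log=x}
step 14 deliver 2→0: —
step 15 timeout(0): 0={cand,b=8,log=x}

4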